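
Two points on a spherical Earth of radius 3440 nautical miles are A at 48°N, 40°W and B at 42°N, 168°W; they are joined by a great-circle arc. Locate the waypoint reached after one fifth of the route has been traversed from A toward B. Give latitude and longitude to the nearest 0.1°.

≈ 59.5°N, 58.6°W

Convert each endpoint to a unit vector on the sphere (x = cos φ cos λ, y = cos φ sin λ, z = sin φ).
The central angle between the endpoints is δ = arccos(p₁·p₂) ≈ 1.378 rad (79.0°).
Interpolate at f = 1/5 with slerp weights a = sin((1−f)δ)/sin δ ≈ 0.909, b = sin(fδ)/sin δ ≈ 0.277.
p = a·p₁ + b·p₂ ≈ (0.264, -0.434, 0.861); φ = arcsin(p_z) ≈ 59.46°, λ = atan2(p_y, p_x) ≈ -58.64°.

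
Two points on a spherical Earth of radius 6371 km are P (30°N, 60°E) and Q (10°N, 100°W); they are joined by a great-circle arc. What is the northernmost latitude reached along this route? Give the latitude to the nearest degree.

≈ 65°N

The great circle lies in the plane with unit normal n̂ = (p₁ × p₂)/|p₁ × p₂|.
Here n̂_z ≈ -0.417; the vertex latitude is φ_max = arccos|n̂_z| ≈ 65.4°.
Check via Clairaut: cos φ_max = |cos φ₁| · sin C = cos(30.0°)·sin(28.8°) ≈ 0.417, again giving ≈ 65.4°.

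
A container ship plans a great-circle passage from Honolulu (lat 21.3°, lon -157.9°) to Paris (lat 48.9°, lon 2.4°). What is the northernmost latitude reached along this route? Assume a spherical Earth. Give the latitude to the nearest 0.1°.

The great circle lies in the plane with unit normal n̂ = (p₁ × p₂)/|p₁ × p₂|.
Here n̂_z ≈ +0.217; the vertex latitude is φ_max = arccos|n̂_z| ≈ 77.5°.
Check via Clairaut: cos φ_max = |cos φ₁| · sin C = cos(21.3°)·sin(13.4°) ≈ 0.217, again giving ≈ 77.5°.

≈ 77.5°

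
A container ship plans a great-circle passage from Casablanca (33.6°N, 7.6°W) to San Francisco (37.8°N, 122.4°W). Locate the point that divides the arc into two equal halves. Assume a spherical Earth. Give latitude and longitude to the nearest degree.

≈ (53°N, 63°W)

Convert each endpoint to a unit vector on the sphere (x = cos φ cos λ, y = cos φ sin λ, z = sin φ).
The central angle between the endpoints is δ = arccos(p₁·p₂) ≈ 1.508 rad (86.4°).
Interpolate at f = 1/2 with slerp weights a = sin((1−f)δ)/sin δ ≈ 0.686, b = sin(fδ)/sin δ ≈ 0.686.
p = a·p₁ + b·p₂ ≈ (0.276, -0.533, 0.800); φ = arcsin(p_z) ≈ 53.11°, λ = atan2(p_y, p_x) ≈ -62.64°.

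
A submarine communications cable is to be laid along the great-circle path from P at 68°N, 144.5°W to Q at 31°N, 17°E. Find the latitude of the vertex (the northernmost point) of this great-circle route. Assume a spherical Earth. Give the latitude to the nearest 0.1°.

The great circle lies in the plane with unit normal n̂ = (p₁ × p₂)/|p₁ × p₂|.
Here n̂_z ≈ +0.103; the vertex latitude is φ_max = arccos|n̂_z| ≈ 84.1°.

≈ 84.1°N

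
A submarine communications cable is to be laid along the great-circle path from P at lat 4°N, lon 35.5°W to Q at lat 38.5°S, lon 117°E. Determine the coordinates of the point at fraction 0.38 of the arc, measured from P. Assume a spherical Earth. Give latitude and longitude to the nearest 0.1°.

≈ lat 38.6°S, lon 2.8°W

From cos δ = sin φ₁ sin φ₂ + cos φ₁ cos φ₂ cos Δλ, the central angle is δ ≈ 2.398 rad (137.4°).
Interpolate at f = 0.38 with slerp weights a = sin((1−f)δ)/sin δ ≈ 1.472, b = sin(fδ)/sin δ ≈ 1.167.
p = a·p₁ + b·p₂ ≈ (0.781, -0.039, -0.624); φ = arcsin(p_z) ≈ -38.60°, λ = atan2(p_y, p_x) ≈ -2.84°.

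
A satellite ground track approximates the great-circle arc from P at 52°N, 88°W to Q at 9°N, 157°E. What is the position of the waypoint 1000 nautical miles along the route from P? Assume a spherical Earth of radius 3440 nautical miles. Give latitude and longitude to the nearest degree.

From cos δ = sin φ₁ sin φ₂ + cos φ₁ cos φ₂ cos Δλ, the central angle is δ ≈ 1.705 rad (97.7°). The total great-circle distance is δ·R ≈ 1.705 × 3440 ≈ 5865 nmi, so the target fraction is f = 1000/5865 ≈ 0.171.
Interpolate at f ≈ 0.171 with slerp weights a = sin((1−f)δ)/sin δ ≈ 0.997, b = sin(fδ)/sin δ ≈ 0.289.
p = a·p₁ + b·p₂ ≈ (-0.242, -0.502, 0.831); φ = arcsin(p_z) ≈ 56.17°, λ = atan2(p_y, p_x) ≈ -115.71°.

≈ 56°N, 116°W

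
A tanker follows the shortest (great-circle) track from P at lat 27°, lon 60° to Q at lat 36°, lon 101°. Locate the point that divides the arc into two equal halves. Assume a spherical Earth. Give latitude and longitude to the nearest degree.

≈ lat 33°, lon 79°

Write both endpoints as unit vectors p₁, p₂ with components (cos φ cos λ, cos φ sin λ, sin φ).
The central angle between the endpoints is δ = arccos(p₁·p₂) ≈ 0.625 rad (35.8°).
Interpolate at f = 1/2 with slerp weights a = sin((1−f)δ)/sin δ ≈ 0.525, b = sin(fδ)/sin δ ≈ 0.525.
p = a·p₁ + b·p₂ ≈ (0.153, 0.823, 0.547); φ = arcsin(p_z) ≈ 33.19°, λ = atan2(p_y, p_x) ≈ 79.47°.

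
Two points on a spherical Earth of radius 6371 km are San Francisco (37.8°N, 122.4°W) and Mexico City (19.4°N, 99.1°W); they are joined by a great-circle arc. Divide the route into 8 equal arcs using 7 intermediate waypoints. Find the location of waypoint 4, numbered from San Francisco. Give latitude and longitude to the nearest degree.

Write both endpoints as unit vectors p₁, p₂ with components (cos φ cos λ, cos φ sin λ, sin φ).
The central angle between the endpoints is δ = arccos(p₁·p₂) ≈ 0.478 rad (27.4°).
Interpolate at f = 4/8 with slerp weights a = sin((1−f)δ)/sin δ ≈ 0.515, b = sin(fδ)/sin δ ≈ 0.515.
p = a·p₁ + b·p₂ ≈ (-0.295, -0.823, 0.486); φ = arcsin(p_z) ≈ 29.10°, λ = atan2(p_y, p_x) ≈ -109.71°.

≈ 29°N, 110°W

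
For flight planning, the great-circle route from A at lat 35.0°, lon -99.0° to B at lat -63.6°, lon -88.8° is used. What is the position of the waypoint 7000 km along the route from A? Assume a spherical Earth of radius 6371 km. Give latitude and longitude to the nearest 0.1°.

Convert each endpoint to a unit vector on the sphere (x = cos φ cos λ, y = cos φ sin λ, z = sin φ).
The central angle between the endpoints is δ = arccos(p₁·p₂) ≈ 1.727 rad (98.9°). The total great-circle distance is δ·R ≈ 1.727 × 6371 ≈ 11001 km, so the target fraction is f = 7000/11001 ≈ 0.636.
Interpolate at f ≈ 0.636 with slerp weights a = sin((1−f)δ)/sin δ ≈ 0.595, b = sin(fδ)/sin δ ≈ 0.902.
p = a·p₁ + b·p₂ ≈ (-0.068, -0.882, -0.466); φ = arcsin(p_z) ≈ -27.80°, λ = atan2(p_y, p_x) ≈ -94.40°.

≈ lat -27.8°, lon -94.4°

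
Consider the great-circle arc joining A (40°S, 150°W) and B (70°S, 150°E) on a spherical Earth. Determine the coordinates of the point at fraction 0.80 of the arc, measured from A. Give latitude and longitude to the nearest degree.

≈ (67°S, 172°E)

The haversine formula gives a central angle δ ≈ 0.745 rad (42.7°) between the endpoints.
Interpolate at f = 0.80 with slerp weights a = sin((1−f)δ)/sin δ ≈ 0.219, b = sin(fδ)/sin δ ≈ 0.828.
p = a·p₁ + b·p₂ ≈ (-0.391, 0.058, -0.919); φ = arcsin(p_z) ≈ -66.75°, λ = atan2(p_y, p_x) ≈ 171.59°.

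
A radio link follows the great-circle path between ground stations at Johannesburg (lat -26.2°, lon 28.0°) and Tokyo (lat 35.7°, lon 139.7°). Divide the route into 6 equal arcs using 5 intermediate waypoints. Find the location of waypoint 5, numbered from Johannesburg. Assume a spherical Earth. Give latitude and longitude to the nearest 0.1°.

≈ lat 29.5°, lon 116.7°

Write both endpoints as unit vectors p₁, p₂ with components (cos φ cos λ, cos φ sin λ, sin φ).
The central angle between the endpoints is δ = arccos(p₁·p₂) ≈ 2.126 rad (121.8°).
Interpolate at f = 5/6 with slerp weights a = sin((1−f)δ)/sin δ ≈ 0.408, b = sin(fδ)/sin δ ≈ 1.153.
p = a·p₁ + b·p₂ ≈ (-0.391, 0.778, 0.493); φ = arcsin(p_z) ≈ 29.51°, λ = atan2(p_y, p_x) ≈ 116.68°.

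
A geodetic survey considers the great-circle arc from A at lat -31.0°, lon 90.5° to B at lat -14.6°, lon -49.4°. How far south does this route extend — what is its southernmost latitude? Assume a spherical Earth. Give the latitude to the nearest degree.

≈ -52°

The great circle lies in the plane with unit normal n̂ = (p₁ × p₂)/|p₁ × p₂|.
Here n̂_z ≈ -0.619; the vertex latitude is φ_max = arccos|n̂_z| ≈ 51.8°.
Check via Clairaut: cos φ_max = |cos φ₁| · sin C = cos(31.0°)·sin(133.8°) ≈ 0.619, again giving ≈ 51.8°.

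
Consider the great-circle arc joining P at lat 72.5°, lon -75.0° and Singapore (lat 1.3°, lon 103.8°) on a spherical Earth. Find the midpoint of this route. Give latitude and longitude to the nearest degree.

Convert each endpoint to a unit vector on the sphere (x = cos φ cos λ, y = cos φ sin λ, z = sin φ).
The central angle between the endpoints is δ = arccos(p₁·p₂) ≈ 1.853 rad (106.2°).
Interpolate at f = 1/2 with slerp weights a = sin((1−f)δ)/sin δ ≈ 0.833, b = sin(fδ)/sin δ ≈ 0.833.
p = a·p₁ + b·p₂ ≈ (-0.134, 0.567, 0.813); φ = arcsin(p_z) ≈ 54.40°, λ = atan2(p_y, p_x) ≈ 103.28°.

≈ lat 54°, lon 103°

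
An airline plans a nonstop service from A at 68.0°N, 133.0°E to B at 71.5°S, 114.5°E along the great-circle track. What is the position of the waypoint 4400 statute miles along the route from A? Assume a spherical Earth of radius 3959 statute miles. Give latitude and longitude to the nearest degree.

≈ 5°N, 125°E

Write both endpoints as unit vectors p₁, p₂ with components (cos φ cos λ, cos φ sin λ, sin φ).
The central angle between the endpoints is δ = arccos(p₁·p₂) ≈ 2.444 rad (140.0°). The total great-circle distance is δ·R ≈ 2.444 × 3959 ≈ 9677 mi, so the target fraction is f = 4400/9677 ≈ 0.455.
Interpolate at f ≈ 0.455 with slerp weights a = sin((1−f)δ)/sin δ ≈ 1.513, b = sin(fδ)/sin δ ≈ 1.396.
p = a·p₁ + b·p₂ ≈ (-0.570, 0.818, 0.080); φ = arcsin(p_z) ≈ 4.56°, λ = atan2(p_y, p_x) ≈ 124.90°.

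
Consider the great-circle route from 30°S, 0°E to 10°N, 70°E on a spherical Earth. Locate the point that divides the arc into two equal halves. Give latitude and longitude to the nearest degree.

Write both endpoints as unit vectors p₁, p₂ with components (cos φ cos λ, cos φ sin λ, sin φ).
The central angle between the endpoints is δ = arccos(p₁·p₂) ≈ 1.364 rad (78.2°).
Interpolate at f = 1/2 with slerp weights a = sin((1−f)δ)/sin δ ≈ 0.644, b = sin(fδ)/sin δ ≈ 0.644.
p = a·p₁ + b·p₂ ≈ (0.775, 0.596, -0.210); φ = arcsin(p_z) ≈ -12.14°, λ = atan2(p_y, p_x) ≈ 37.57°.

≈ 12°S, 38°E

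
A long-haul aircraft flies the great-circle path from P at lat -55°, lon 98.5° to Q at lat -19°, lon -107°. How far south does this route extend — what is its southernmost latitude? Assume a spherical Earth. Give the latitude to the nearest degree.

≈ -76°

The great circle lies in the plane with unit normal n̂ = (p₁ × p₂)/|p₁ × p₂|.
Here n̂_z ≈ +0.239; the vertex latitude is φ_max = arccos|n̂_z| ≈ 76.1°.
Check via Clairaut: cos φ_max = |cos φ₁| · sin C = cos(55.0°)·sin(155.3°) ≈ 0.239, again giving ≈ 76.1°.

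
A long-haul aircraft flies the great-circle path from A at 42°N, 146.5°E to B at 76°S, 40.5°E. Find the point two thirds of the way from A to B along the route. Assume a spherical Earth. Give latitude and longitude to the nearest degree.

≈ 44°S, 120°E

Convert each endpoint to a unit vector on the sphere (x = cos φ cos λ, y = cos φ sin λ, z = sin φ).
The central angle between the endpoints is δ = arccos(p₁·p₂) ≈ 2.345 rad (134.3°).
Interpolate at f = 2/3 with slerp weights a = sin((1−f)δ)/sin δ ≈ 0.985, b = sin(fδ)/sin δ ≈ 1.398.
p = a·p₁ + b·p₂ ≈ (-0.353, 0.624, -0.698); φ = arcsin(p_z) ≈ -44.23°, λ = atan2(p_y, p_x) ≈ 119.52°.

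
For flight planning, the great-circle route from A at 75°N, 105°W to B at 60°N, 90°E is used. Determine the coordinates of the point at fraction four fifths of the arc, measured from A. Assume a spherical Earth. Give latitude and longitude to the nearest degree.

Convert each endpoint to a unit vector on the sphere (x = cos φ cos λ, y = cos φ sin λ, z = sin φ).
The central angle between the endpoints is δ = arccos(p₁·p₂) ≈ 0.779 rad (44.6°).
Interpolate at f = 4/5 with slerp weights a = sin((1−f)δ)/sin δ ≈ 0.221, b = sin(fδ)/sin δ ≈ 0.831.
p = a·p₁ + b·p₂ ≈ (-0.015, 0.360, 0.933); φ = arcsin(p_z) ≈ 68.87°, λ = atan2(p_y, p_x) ≈ 92.35°.

≈ 69°N, 92°E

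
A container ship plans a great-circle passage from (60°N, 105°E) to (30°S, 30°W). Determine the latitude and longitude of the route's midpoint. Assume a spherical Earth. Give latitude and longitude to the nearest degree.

≈ (30°N, 5°E)

Convert each endpoint to a unit vector on the sphere (x = cos φ cos λ, y = cos φ sin λ, z = sin φ).
The central angle between the endpoints is δ = arccos(p₁·p₂) ≈ 2.403 rad (137.7°).
Interpolate at f = 1/2 with slerp weights a = sin((1−f)δ)/sin δ ≈ 1.385, b = sin(fδ)/sin δ ≈ 1.385.
p = a·p₁ + b·p₂ ≈ (0.859, 0.069, 0.507); φ = arcsin(p_z) ≈ 30.45°, λ = atan2(p_y, p_x) ≈ 4.60°.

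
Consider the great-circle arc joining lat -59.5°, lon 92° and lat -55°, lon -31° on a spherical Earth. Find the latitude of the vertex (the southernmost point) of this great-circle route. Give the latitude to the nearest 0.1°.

≈ -73.0°

The great circle lies in the plane with unit normal n̂ = (p₁ × p₂)/|p₁ × p₂|.
Here n̂_z ≈ -0.292; the vertex latitude is φ_max = arccos|n̂_z| ≈ 73.0°.
Check via Clairaut: cos φ_max = |cos φ₁| · sin C = cos(59.5°)·sin(144.9°) ≈ 0.292, again giving ≈ 73.0°.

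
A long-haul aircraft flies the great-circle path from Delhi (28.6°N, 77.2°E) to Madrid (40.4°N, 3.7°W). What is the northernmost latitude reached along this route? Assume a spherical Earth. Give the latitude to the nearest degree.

The great circle lies in the plane with unit normal n̂ = (p₁ × p₂)/|p₁ × p₂|.
Here n̂_z ≈ -0.726; the vertex latitude is φ_max = arccos|n̂_z| ≈ 43.4°.
Check via Clairaut: cos φ_max = |cos φ₁| · sin C = cos(28.6°)·sin(55.8°) ≈ 0.726, again giving ≈ 43.4°.

≈ 43°N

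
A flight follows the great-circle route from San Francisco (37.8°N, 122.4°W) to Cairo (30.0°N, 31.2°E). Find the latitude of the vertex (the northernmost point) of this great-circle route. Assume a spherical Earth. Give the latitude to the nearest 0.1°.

The great circle lies in the plane with unit normal n̂ = (p₁ × p₂)/|p₁ × p₂|.
Here n̂_z ≈ +0.320; the vertex latitude is φ_max = arccos|n̂_z| ≈ 71.4°.
Check via Clairaut: cos φ_max = |cos φ₁| · sin C = cos(37.8°)·sin(23.9°) ≈ 0.320, again giving ≈ 71.4°.

≈ 71.4°N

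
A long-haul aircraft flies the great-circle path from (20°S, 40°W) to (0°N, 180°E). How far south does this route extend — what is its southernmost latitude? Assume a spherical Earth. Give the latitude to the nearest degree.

The great circle lies in the plane with unit normal n̂ = (p₁ × p₂)/|p₁ × p₂|.
Here n̂_z ≈ -0.870; the vertex latitude is φ_max = arccos|n̂_z| ≈ 29.5°.

≈ 30°S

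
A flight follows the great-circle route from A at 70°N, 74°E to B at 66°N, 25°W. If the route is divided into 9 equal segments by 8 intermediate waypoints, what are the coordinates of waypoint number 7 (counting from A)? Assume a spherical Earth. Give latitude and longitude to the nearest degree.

The haversine formula gives a central angle δ ≈ 0.580 rad (33.2°) between the endpoints.
Interpolate at f = 7/9 with slerp weights a = sin((1−f)δ)/sin δ ≈ 0.235, b = sin(fδ)/sin δ ≈ 0.795.
p = a·p₁ + b·p₂ ≈ (0.315, -0.060, 0.947); φ = arcsin(p_z) ≈ 71.28°, λ = atan2(p_y, p_x) ≈ -10.71°.

≈ 71°N, 11°W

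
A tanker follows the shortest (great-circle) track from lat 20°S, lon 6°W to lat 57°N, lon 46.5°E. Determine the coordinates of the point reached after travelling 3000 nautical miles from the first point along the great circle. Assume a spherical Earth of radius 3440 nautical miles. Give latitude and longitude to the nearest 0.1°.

Convert each endpoint to a unit vector on the sphere (x = cos φ cos λ, y = cos φ sin λ, z = sin φ).
The central angle between the endpoints is δ = arccos(p₁·p₂) ≈ 1.546 rad (88.6°). The total great-circle distance is δ·R ≈ 1.546 × 3440 ≈ 5319 nmi, so the target fraction is f = 3000/5319 ≈ 0.564.
Interpolate at f ≈ 0.564 with slerp weights a = sin((1−f)δ)/sin δ ≈ 0.624, b = sin(fδ)/sin δ ≈ 0.766.
p = a·p₁ + b·p₂ ≈ (0.871, 0.241, 0.429); φ = arcsin(p_z) ≈ 25.39°, λ = atan2(p_y, p_x) ≈ 15.49°.

≈ lat 25.4°N, lon 15.5°E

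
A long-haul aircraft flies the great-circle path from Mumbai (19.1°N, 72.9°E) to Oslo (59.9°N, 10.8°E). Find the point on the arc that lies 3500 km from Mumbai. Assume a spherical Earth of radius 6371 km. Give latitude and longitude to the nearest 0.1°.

Write both endpoints as unit vectors p₁, p₂ with components (cos φ cos λ, cos φ sin λ, sin φ).
The central angle between the endpoints is δ = arccos(p₁·p₂) ≈ 1.042 rad (59.7°). The total great-circle distance is δ·R ≈ 1.042 × 6371 ≈ 6636 km, so the target fraction is f = 3500/6636 ≈ 0.527.
Interpolate at f ≈ 0.527 with slerp weights a = sin((1−f)δ)/sin δ ≈ 0.547, b = sin(fδ)/sin δ ≈ 0.605.
p = a·p₁ + b·p₂ ≈ (0.450, 0.551, 0.702); φ = arcsin(p_z) ≈ 44.63°, λ = atan2(p_y, p_x) ≈ 50.77°.

≈ 44.6°N, 50.8°E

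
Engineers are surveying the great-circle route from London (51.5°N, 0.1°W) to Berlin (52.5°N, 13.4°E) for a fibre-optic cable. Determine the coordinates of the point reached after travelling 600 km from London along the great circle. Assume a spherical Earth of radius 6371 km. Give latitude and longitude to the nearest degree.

≈ (52°N, 9°E)

Write both endpoints as unit vectors p₁, p₂ with components (cos φ cos λ, cos φ sin λ, sin φ).
The central angle between the endpoints is δ = arccos(p₁·p₂) ≈ 0.146 rad (8.4°). The total great-circle distance is δ·R ≈ 0.146 × 6371 ≈ 929 km, so the target fraction is f = 600/929 ≈ 0.646.
Interpolate at f ≈ 0.646 with slerp weights a = sin((1−f)δ)/sin δ ≈ 0.356, b = sin(fδ)/sin δ ≈ 0.647.
p = a·p₁ + b·p₂ ≈ (0.604, 0.091, 0.791); φ = arcsin(p_z) ≈ 52.32°, λ = atan2(p_y, p_x) ≈ 8.55°.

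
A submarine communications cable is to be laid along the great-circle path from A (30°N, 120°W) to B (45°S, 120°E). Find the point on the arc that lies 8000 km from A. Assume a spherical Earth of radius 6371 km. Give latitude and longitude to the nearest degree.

≈ (19°S, 175°W)

The haversine formula gives a central angle δ ≈ 2.291 rad (131.3°) between the endpoints. The total great-circle distance is δ·R ≈ 2.291 × 6371 ≈ 14598 km, so the target fraction is f = 8000/14598 ≈ 0.548.
Interpolate at f ≈ 0.548 with slerp weights a = sin((1−f)δ)/sin δ ≈ 1.145, b = sin(fδ)/sin δ ≈ 1.265.
p = a·p₁ + b·p₂ ≈ (-0.943, -0.084, -0.322); φ = arcsin(p_z) ≈ -18.80°, λ = atan2(p_y, p_x) ≈ -174.93°.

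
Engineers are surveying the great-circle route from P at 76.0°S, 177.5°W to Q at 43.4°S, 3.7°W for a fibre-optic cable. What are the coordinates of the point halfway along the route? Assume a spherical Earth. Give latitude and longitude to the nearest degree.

From cos δ = sin φ₁ sin φ₂ + cos φ₁ cos φ₂ cos Δλ, the central angle is δ ≈ 1.056 rad (60.5°).
Interpolate at f = 1/2 with slerp weights a = sin((1−f)δ)/sin δ ≈ 0.579, b = sin(fδ)/sin δ ≈ 0.579.
p = a·p₁ + b·p₂ ≈ (0.280, -0.033, -0.959); φ = arcsin(p_z) ≈ -73.63°, λ = atan2(p_y, p_x) ≈ -6.78°.

≈ 74°S, 7°W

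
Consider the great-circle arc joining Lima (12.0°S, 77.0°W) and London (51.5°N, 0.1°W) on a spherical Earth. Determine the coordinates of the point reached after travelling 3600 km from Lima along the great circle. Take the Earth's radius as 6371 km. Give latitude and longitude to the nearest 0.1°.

≈ 13.9°N, 57.5°W

The haversine formula gives a central angle δ ≈ 1.596 rad (91.4°) between the endpoints. The total great-circle distance is δ·R ≈ 1.596 × 6371 ≈ 10165 km, so the target fraction is f = 3600/10165 ≈ 0.354.
Interpolate at f ≈ 0.354 with slerp weights a = sin((1−f)δ)/sin δ ≈ 0.858, b = sin(fδ)/sin δ ≈ 0.536.
p = a·p₁ + b·p₂ ≈ (0.522, -0.818, 0.241); φ = arcsin(p_z) ≈ 13.94°, λ = atan2(p_y, p_x) ≈ -57.45°.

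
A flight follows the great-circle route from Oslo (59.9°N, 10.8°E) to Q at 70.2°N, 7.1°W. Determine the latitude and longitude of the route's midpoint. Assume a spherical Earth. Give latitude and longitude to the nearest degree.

Write both endpoints as unit vectors p₁, p₂ with components (cos φ cos λ, cos φ sin λ, sin φ).
The central angle between the endpoints is δ = arccos(p₁·p₂) ≈ 0.221 rad (12.7°).
Interpolate at f = 1/2 with slerp weights a = sin((1−f)δ)/sin δ ≈ 0.503, b = sin(fδ)/sin δ ≈ 0.503.
p = a·p₁ + b·p₂ ≈ (0.417, 0.026, 0.909); φ = arcsin(p_z) ≈ 65.31°, λ = atan2(p_y, p_x) ≈ 3.60°.

≈ 65°N, 4°E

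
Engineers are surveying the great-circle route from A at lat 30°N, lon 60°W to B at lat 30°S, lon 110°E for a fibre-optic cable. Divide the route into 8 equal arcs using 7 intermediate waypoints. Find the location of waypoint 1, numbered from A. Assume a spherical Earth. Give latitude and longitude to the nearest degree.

≈ lat 27°N, lon 36°W

From cos δ = sin φ₁ sin φ₂ + cos φ₁ cos φ₂ cos Δλ, the central angle is δ ≈ 2.990 rad (171.3°).
Interpolate at f = 1/8 with slerp weights a = sin((1−f)δ)/sin δ ≈ 3.329, b = sin(fδ)/sin δ ≈ 2.426.
p = a·p₁ + b·p₂ ≈ (0.723, -0.523, 0.452); φ = arcsin(p_z) ≈ 26.85°, λ = atan2(p_y, p_x) ≈ -35.86°.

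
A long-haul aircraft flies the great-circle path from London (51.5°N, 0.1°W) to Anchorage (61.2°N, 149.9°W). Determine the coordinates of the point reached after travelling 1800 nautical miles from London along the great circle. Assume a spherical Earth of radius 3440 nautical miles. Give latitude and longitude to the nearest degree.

≈ (78°N, 40°W)

Convert each endpoint to a unit vector on the sphere (x = cos φ cos λ, y = cos φ sin λ, z = sin φ).
The central angle between the endpoints is δ = arccos(p₁·p₂) ≈ 1.130 rad (64.7°). The total great-circle distance is δ·R ≈ 1.130 × 3440 ≈ 3887 nmi, so the target fraction is f = 1800/3887 ≈ 0.463.
Interpolate at f ≈ 0.463 with slerp weights a = sin((1−f)δ)/sin δ ≈ 0.630, b = sin(fδ)/sin δ ≈ 0.553.
p = a·p₁ + b·p₂ ≈ (0.162, -0.134, 0.978); φ = arcsin(p_z) ≈ 77.85°, λ = atan2(p_y, p_x) ≈ -39.60°.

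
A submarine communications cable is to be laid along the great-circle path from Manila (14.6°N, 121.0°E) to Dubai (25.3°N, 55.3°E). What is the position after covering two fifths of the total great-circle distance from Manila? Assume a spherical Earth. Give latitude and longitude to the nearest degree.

Write both endpoints as unit vectors p₁, p₂ with components (cos φ cos λ, cos φ sin λ, sin φ).
The central angle between the endpoints is δ = arccos(p₁·p₂) ≈ 1.084 rad (62.1°).
Interpolate at f = 2/5 with slerp weights a = sin((1−f)δ)/sin δ ≈ 0.685, b = sin(fδ)/sin δ ≈ 0.475.
p = a·p₁ + b·p₂ ≈ (-0.097, 0.922, 0.376); φ = arcsin(p_z) ≈ 22.08°, λ = atan2(p_y, p_x) ≈ 96.00°.

≈ 22°N, 96°E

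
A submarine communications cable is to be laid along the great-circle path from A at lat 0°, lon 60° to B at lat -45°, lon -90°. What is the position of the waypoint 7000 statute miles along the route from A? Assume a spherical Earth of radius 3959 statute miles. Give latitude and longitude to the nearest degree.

Write both endpoints as unit vectors p₁, p₂ with components (cos φ cos λ, cos φ sin λ, sin φ).
The central angle between the endpoints is δ = arccos(p₁·p₂) ≈ 2.230 rad (127.8°). The total great-circle distance is δ·R ≈ 2.230 × 3959 ≈ 8828 mi, so the target fraction is f = 7000/8828 ≈ 0.793.
Interpolate at f ≈ 0.793 with slerp weights a = sin((1−f)δ)/sin δ ≈ 0.564, b = sin(fδ)/sin δ ≈ 1.240.
p = a·p₁ + b·p₂ ≈ (0.282, -0.389, -0.877); φ = arcsin(p_z) ≈ -61.29°, λ = atan2(p_y, p_x) ≈ -54.09°.

≈ lat -61°, lon -54°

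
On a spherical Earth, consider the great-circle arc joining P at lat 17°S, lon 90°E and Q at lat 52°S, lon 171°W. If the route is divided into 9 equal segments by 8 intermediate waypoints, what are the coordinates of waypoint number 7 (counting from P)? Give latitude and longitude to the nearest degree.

≈ lat 54°S, lon 159°E

The haversine formula gives a central angle δ ≈ 1.432 rad (82.1°) between the endpoints.
Interpolate at f = 7/9 with slerp weights a = sin((1−f)δ)/sin δ ≈ 0.316, b = sin(fδ)/sin δ ≈ 0.906.
p = a·p₁ + b·p₂ ≈ (-0.551, 0.215, -0.806); φ = arcsin(p_z) ≈ -53.74°, λ = atan2(p_y, p_x) ≈ 158.70°.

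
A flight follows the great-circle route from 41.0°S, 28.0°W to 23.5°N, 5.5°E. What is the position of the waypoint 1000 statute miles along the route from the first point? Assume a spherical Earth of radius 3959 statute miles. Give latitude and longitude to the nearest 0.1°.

Write both endpoints as unit vectors p₁, p₂ with components (cos φ cos λ, cos φ sin λ, sin φ).
The central angle between the endpoints is δ = arccos(p₁·p₂) ≈ 1.250 rad (71.6°). The total great-circle distance is δ·R ≈ 1.250 × 3959 ≈ 4948 mi, so the target fraction is f = 1000/4948 ≈ 0.202.
Interpolate at f ≈ 0.202 with slerp weights a = sin((1−f)δ)/sin δ ≈ 0.885, b = sin(fδ)/sin δ ≈ 0.263.
p = a·p₁ + b·p₂ ≈ (0.830, -0.290, -0.476); φ = arcsin(p_z) ≈ -28.41°, λ = atan2(p_y, p_x) ≈ -19.28°.

≈ 28.4°S, 19.3°W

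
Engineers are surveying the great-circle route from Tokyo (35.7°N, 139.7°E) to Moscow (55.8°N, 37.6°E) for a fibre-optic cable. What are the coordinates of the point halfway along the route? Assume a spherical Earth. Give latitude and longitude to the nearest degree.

Convert each endpoint to a unit vector on the sphere (x = cos φ cos λ, y = cos φ sin λ, z = sin φ).
The central angle between the endpoints is δ = arccos(p₁·p₂) ≈ 1.173 rad (67.2°).
Interpolate at f = 1/2 with slerp weights a = sin((1−f)δ)/sin δ ≈ 0.600, b = sin(fδ)/sin δ ≈ 0.600.
p = a·p₁ + b·p₂ ≈ (-0.104, 0.521, 0.847); φ = arcsin(p_z) ≈ 57.88°, λ = atan2(p_y, p_x) ≈ 101.33°.

≈ (58°N, 101°E)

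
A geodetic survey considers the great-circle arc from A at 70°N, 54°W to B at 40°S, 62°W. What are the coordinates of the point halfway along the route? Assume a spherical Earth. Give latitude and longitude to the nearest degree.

≈ 15°N, 60°W

From cos δ = sin φ₁ sin φ₂ + cos φ₁ cos φ₂ cos Δλ, the central angle is δ ≈ 1.923 rad (110.2°).
Interpolate at f = 1/2 with slerp weights a = sin((1−f)δ)/sin δ ≈ 0.873, b = sin(fδ)/sin δ ≈ 0.873.
p = a·p₁ + b·p₂ ≈ (0.490, -0.832, 0.259); φ = arcsin(p_z) ≈ 15.03°, λ = atan2(p_y, p_x) ≈ -59.53°.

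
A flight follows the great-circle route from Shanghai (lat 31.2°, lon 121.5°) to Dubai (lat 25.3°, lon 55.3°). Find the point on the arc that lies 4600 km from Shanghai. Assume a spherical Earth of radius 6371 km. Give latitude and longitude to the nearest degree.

Write both endpoints as unit vectors p₁, p₂ with components (cos φ cos λ, cos φ sin λ, sin φ).
The central angle between the endpoints is δ = arccos(p₁·p₂) ≈ 1.008 rad (57.8°). The total great-circle distance is δ·R ≈ 1.008 × 6371 ≈ 6423 km, so the target fraction is f = 4600/6423 ≈ 0.716.
Interpolate at f ≈ 0.716 with slerp weights a = sin((1−f)δ)/sin δ ≈ 0.334, b = sin(fδ)/sin δ ≈ 0.781.
p = a·p₁ + b·p₂ ≈ (0.253, 0.824, 0.507); φ = arcsin(p_z) ≈ 30.45°, λ = atan2(p_y, p_x) ≈ 72.93°.

≈ lat 30°, lon 73°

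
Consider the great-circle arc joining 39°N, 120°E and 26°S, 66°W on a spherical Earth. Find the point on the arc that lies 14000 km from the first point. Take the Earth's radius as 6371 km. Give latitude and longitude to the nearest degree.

≈ 12°N, 79°W

The haversine formula gives a central angle δ ≈ 2.898 rad (166.1°) between the endpoints. The total great-circle distance is δ·R ≈ 2.898 × 6371 ≈ 18465 km, so the target fraction is f = 14000/18465 ≈ 0.758.
Interpolate at f ≈ 0.758 with slerp weights a = sin((1−f)δ)/sin δ ≈ 2.677, b = sin(fδ)/sin δ ≈ 3.362.
p = a·p₁ + b·p₂ ≈ (0.189, -0.959, 0.211); φ = arcsin(p_z) ≈ 12.16°, λ = atan2(p_y, p_x) ≈ -78.85°.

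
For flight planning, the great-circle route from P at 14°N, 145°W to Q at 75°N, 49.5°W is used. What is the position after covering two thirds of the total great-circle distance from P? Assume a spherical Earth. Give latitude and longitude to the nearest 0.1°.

Convert each endpoint to a unit vector on the sphere (x = cos φ cos λ, y = cos φ sin λ, z = sin φ).
The central angle between the endpoints is δ = arccos(p₁·p₂) ≈ 1.360 rad (77.9°).
Interpolate at f = 2/3 with slerp weights a = sin((1−f)δ)/sin δ ≈ 0.448, b = sin(fδ)/sin δ ≈ 0.805.
p = a·p₁ + b·p₂ ≈ (-0.221, -0.408, 0.886); φ = arcsin(p_z) ≈ 62.38°, λ = atan2(p_y, p_x) ≈ -118.42°.

≈ 62.4°N, 118.4°W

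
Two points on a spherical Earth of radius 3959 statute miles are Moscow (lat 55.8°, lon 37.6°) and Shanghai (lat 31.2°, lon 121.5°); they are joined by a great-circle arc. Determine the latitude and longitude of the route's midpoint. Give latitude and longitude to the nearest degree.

≈ lat 51°, lon 90°

Convert each endpoint to a unit vector on the sphere (x = cos φ cos λ, y = cos φ sin λ, z = sin φ).
The central angle between the endpoints is δ = arccos(p₁·p₂) ≈ 1.071 rad (61.3°).
Interpolate at f = 1/2 with slerp weights a = sin((1−f)δ)/sin δ ≈ 0.581, b = sin(fδ)/sin δ ≈ 0.581.
p = a·p₁ + b·p₂ ≈ (-0.001, 0.623, 0.782); φ = arcsin(p_z) ≈ 51.44°, λ = atan2(p_y, p_x) ≈ 90.09°.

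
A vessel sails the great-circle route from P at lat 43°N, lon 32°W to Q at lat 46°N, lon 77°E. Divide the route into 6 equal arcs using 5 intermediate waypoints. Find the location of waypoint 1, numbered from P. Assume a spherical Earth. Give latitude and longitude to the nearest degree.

≈ lat 51°N, lon 19°W

Write both endpoints as unit vectors p₁, p₂ with components (cos φ cos λ, cos φ sin λ, sin φ).
The central angle between the endpoints is δ = arccos(p₁·p₂) ≈ 1.240 rad (71.0°).
Interpolate at f = 1/6 with slerp weights a = sin((1−f)δ)/sin δ ≈ 0.908, b = sin(fδ)/sin δ ≈ 0.217.
p = a·p₁ + b·p₂ ≈ (0.597, -0.205, 0.775); φ = arcsin(p_z) ≈ 50.84°, λ = atan2(p_y, p_x) ≈ -18.96°.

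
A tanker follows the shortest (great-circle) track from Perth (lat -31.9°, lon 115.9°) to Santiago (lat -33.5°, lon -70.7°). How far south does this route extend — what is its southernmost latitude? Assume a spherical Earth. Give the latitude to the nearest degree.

≈ -85°

The great circle lies in the plane with unit normal n̂ = (p₁ × p₂)/|p₁ × p₂|.
Here n̂_z ≈ +0.089; the vertex latitude is φ_max = arccos|n̂_z| ≈ 84.9°.
Check via Clairaut: cos φ_max = |cos φ₁| · sin C = cos(31.9°)·sin(174.0°) ≈ 0.089, again giving ≈ 84.9°.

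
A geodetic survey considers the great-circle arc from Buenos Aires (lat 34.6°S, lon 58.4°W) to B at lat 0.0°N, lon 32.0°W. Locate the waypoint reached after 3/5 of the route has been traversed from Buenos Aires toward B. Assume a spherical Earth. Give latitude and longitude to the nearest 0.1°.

Write both endpoints as unit vectors p₁, p₂ with components (cos φ cos λ, cos φ sin λ, sin φ).
The central angle between the endpoints is δ = arccos(p₁·p₂) ≈ 0.742 rad (42.5°).
Interpolate at f = 3/5 with slerp weights a = sin((1−f)δ)/sin δ ≈ 0.433, b = sin(fδ)/sin δ ≈ 0.637.
p = a·p₁ + b·p₂ ≈ (0.727, -0.641, -0.246); φ = arcsin(p_z) ≈ -14.23°, λ = atan2(p_y, p_x) ≈ -41.40°.

≈ lat 14.2°S, lon 41.4°W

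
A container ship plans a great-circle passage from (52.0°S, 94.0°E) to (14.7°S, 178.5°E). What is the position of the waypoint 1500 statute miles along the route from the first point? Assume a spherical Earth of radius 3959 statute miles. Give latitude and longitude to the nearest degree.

Convert each endpoint to a unit vector on the sphere (x = cos φ cos λ, y = cos φ sin λ, z = sin φ).
The central angle between the endpoints is δ = arccos(p₁·p₂) ≈ 1.311 rad (75.1°). The total great-circle distance is δ·R ≈ 1.311 × 3959 ≈ 5190 mi, so the target fraction is f = 1500/5190 ≈ 0.289.
Interpolate at f ≈ 0.289 with slerp weights a = sin((1−f)δ)/sin δ ≈ 0.831, b = sin(fδ)/sin δ ≈ 0.383.
p = a·p₁ + b·p₂ ≈ (-0.406, 0.520, -0.752); φ = arcsin(p_z) ≈ -48.74°, λ = atan2(p_y, p_x) ≈ 127.97°.

≈ (49°S, 128°E)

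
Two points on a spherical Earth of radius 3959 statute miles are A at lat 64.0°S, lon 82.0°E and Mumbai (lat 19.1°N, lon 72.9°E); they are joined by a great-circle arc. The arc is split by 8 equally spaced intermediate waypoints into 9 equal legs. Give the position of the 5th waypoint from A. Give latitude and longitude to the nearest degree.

≈ lat 18°S, lon 75°E

Write both endpoints as unit vectors p₁, p₂ with components (cos φ cos λ, cos φ sin λ, sin φ).
The central angle between the endpoints is δ = arccos(p₁·p₂) ≈ 1.456 rad (83.4°).
Interpolate at f = 5/9 with slerp weights a = sin((1−f)δ)/sin δ ≈ 0.607, b = sin(fδ)/sin δ ≈ 0.728.
p = a·p₁ + b·p₂ ≈ (0.239, 0.921, -0.307); φ = arcsin(p_z) ≈ -17.88°, λ = atan2(p_y, p_x) ≈ 75.43°.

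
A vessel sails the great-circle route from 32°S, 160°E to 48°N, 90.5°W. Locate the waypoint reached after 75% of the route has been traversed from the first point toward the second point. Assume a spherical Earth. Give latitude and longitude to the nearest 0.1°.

≈ 34.9°N, 129.2°W

From cos δ = sin φ₁ sin φ₂ + cos φ₁ cos φ₂ cos Δλ, the central angle is δ ≈ 2.193 rad (125.7°).
Interpolate at f = 0.75 with slerp weights a = sin((1−f)δ)/sin δ ≈ 0.642, b = sin(fδ)/sin δ ≈ 1.228.
p = a·p₁ + b·p₂ ≈ (-0.519, -0.635, 0.572); φ = arcsin(p_z) ≈ 34.91°, λ = atan2(p_y, p_x) ≈ -129.22°.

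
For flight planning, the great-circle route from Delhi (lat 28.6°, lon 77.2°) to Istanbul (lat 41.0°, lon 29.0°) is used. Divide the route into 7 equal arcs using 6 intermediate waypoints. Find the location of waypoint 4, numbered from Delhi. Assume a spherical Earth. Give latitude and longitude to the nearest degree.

From cos δ = sin φ₁ sin φ₂ + cos φ₁ cos φ₂ cos Δλ, the central angle is δ ≈ 0.714 rad (40.9°).
Interpolate at f = 4/7 with slerp weights a = sin((1−f)δ)/sin δ ≈ 0.460, b = sin(fδ)/sin δ ≈ 0.606.
p = a·p₁ + b·p₂ ≈ (0.489, 0.616, 0.618); φ = arcsin(p_z) ≈ 38.15°, λ = atan2(p_y, p_x) ≈ 51.51°.

≈ lat 38°, lon 52°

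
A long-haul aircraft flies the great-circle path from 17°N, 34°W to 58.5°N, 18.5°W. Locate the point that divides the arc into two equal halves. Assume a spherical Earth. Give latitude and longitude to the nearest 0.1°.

≈ 38.0°N, 28.5°W

Convert each endpoint to a unit vector on the sphere (x = cos φ cos λ, y = cos φ sin λ, z = sin φ).
The central angle between the endpoints is δ = arccos(p₁·p₂) ≈ 0.751 rad (43.0°).
Interpolate at f = 1/2 with slerp weights a = sin((1−f)δ)/sin δ ≈ 0.537, b = sin(fδ)/sin δ ≈ 0.537.
p = a·p₁ + b·p₂ ≈ (0.692, -0.377, 0.615); φ = arcsin(p_z) ≈ 37.98°, λ = atan2(p_y, p_x) ≈ -28.54°.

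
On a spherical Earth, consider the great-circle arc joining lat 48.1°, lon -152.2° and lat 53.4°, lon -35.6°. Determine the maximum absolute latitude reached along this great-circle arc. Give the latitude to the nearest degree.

The great circle lies in the plane with unit normal n̂ = (p₁ × p₂)/|p₁ × p₂|.
Here n̂_z ≈ +0.392; the vertex latitude is φ_max = arccos|n̂_z| ≈ 66.9°.
Check via Clairaut: cos φ_max = |cos φ₁| · sin C = cos(48.1°)·sin(36.0°) ≈ 0.392, again giving ≈ 66.9°.

≈ 67°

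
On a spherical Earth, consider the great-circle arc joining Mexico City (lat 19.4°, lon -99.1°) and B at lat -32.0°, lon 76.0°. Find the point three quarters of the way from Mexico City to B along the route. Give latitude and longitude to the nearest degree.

≈ lat -68°, lon 39°

Convert each endpoint to a unit vector on the sphere (x = cos φ cos λ, y = cos φ sin λ, z = sin φ).
The central angle between the endpoints is δ = arccos(p₁·p₂) ≈ 2.909 rad (166.7°).
Interpolate at f = 3/4 with slerp weights a = sin((1−f)δ)/sin δ ≈ 2.880, b = sin(fδ)/sin δ ≈ 3.549.
p = a·p₁ + b·p₂ ≈ (0.299, 0.238, -0.924); φ = arcsin(p_z) ≈ -67.54°, λ = atan2(p_y, p_x) ≈ 38.60°.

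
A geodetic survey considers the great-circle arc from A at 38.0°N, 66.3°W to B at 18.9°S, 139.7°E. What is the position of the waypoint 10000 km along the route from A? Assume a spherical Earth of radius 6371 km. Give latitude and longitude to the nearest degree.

From cos δ = sin φ₁ sin φ₂ + cos φ₁ cos φ₂ cos Δλ, the central angle is δ ≈ 2.625 rad (150.4°). The total great-circle distance is δ·R ≈ 2.625 × 6371 ≈ 16724 km, so the target fraction is f = 10000/16724 ≈ 0.598.
Interpolate at f ≈ 0.598 with slerp weights a = sin((1−f)δ)/sin δ ≈ 1.762, b = sin(fδ)/sin δ ≈ 2.025.
p = a·p₁ + b·p₂ ≈ (-0.903, -0.032, 0.429); φ = arcsin(p_z) ≈ 25.39°, λ = atan2(p_y, p_x) ≈ -177.96°.

≈ 25°N, 178°W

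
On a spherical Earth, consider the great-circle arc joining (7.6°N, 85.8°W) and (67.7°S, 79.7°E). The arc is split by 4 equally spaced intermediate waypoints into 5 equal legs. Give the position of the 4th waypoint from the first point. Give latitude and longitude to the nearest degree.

≈ (83°S, 16°W)

The haversine formula gives a central angle δ ≈ 2.079 rad (119.1°) between the endpoints.
Interpolate at f = 4/5 with slerp weights a = sin((1−f)δ)/sin δ ≈ 0.462, b = sin(fδ)/sin δ ≈ 1.140.
p = a·p₁ + b·p₂ ≈ (0.111, -0.032, -0.993); φ = arcsin(p_z) ≈ -83.38°, λ = atan2(p_y, p_x) ≈ -15.86°.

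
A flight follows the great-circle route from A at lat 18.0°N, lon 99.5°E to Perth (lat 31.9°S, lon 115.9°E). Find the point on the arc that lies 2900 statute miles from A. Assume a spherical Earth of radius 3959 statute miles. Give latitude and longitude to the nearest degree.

From cos δ = sin φ₁ sin φ₂ + cos φ₁ cos φ₂ cos Δλ, the central angle is δ ≈ 0.913 rad (52.3°). The total great-circle distance is δ·R ≈ 0.913 × 3959 ≈ 3615 mi, so the target fraction is f = 2900/3615 ≈ 0.802.
Interpolate at f ≈ 0.802 with slerp weights a = sin((1−f)δ)/sin δ ≈ 0.227, b = sin(fδ)/sin δ ≈ 0.845.
p = a·p₁ + b·p₂ ≈ (-0.349, 0.858, -0.376); φ = arcsin(p_z) ≈ -22.11°, λ = atan2(p_y, p_x) ≈ 112.13°.

≈ lat 22°S, lon 112°E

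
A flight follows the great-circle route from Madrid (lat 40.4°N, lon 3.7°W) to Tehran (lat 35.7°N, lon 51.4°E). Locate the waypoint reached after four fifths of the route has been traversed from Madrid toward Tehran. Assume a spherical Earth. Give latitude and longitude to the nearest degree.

≈ lat 39°N, lon 41°E

Convert each endpoint to a unit vector on the sphere (x = cos φ cos λ, y = cos φ sin λ, z = sin φ).
The central angle between the endpoints is δ = arccos(p₁·p₂) ≈ 0.749 rad (42.9°).
Interpolate at f = 4/5 with slerp weights a = sin((1−f)δ)/sin δ ≈ 0.219, b = sin(fδ)/sin δ ≈ 0.828.
p = a·p₁ + b·p₂ ≈ (0.586, 0.515, 0.625); φ = arcsin(p_z) ≈ 38.71°, λ = atan2(p_y, p_x) ≈ 41.29°.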